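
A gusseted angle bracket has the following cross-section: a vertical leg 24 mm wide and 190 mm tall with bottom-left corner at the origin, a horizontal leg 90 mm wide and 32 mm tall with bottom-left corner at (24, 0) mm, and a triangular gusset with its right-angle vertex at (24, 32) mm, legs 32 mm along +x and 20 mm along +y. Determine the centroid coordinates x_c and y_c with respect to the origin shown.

Part | A | x̄ᵢ | ȳᵢ | A·x̄ᵢ | A·ȳᵢ
vertical leg | 4560.00 | 12.00 | 95.00 | 54720.00 | 433200.00
horizontal leg | 2880.00 | 69.00 | 16.00 | 198720.00 | 46080.00
gusset | 320.00 | 34.67 | 38.67 | 11093.33 | 12373.33
Σ | 7760.00 |  |  | 264533.33 | 491653.33
x_c = 264533.33 / 7760.00 = 34.09 mm
y_c = 491653.33 / 7760.00 = 63.36 mm

x_c = 34.09 mm, y_c = 63.36 mm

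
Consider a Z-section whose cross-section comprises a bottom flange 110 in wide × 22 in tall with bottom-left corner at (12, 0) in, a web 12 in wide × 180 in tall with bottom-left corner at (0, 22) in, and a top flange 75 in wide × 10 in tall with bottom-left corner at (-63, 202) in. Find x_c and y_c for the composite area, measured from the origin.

bottom flange: A = 110 × 22 = 2420.00, centroid at (67.00, 11.00).
web: A = 12 × 180 = 2160.00, centroid at (6.00, 112.00).
top flange: A = 75 × 10 = 750.00, centroid at (-25.50, 207.00).
ΣA = 5330.00 in²
ΣAx_c = (2420.00)(67.00) + (2160.00)(6.00) + (750.00)(-25.50) = 155975.00 in³
ΣAy_c = (2420.00)(11.00) + (2160.00)(112.00) + (750.00)(207.00) = 423790.00 in³
x_c = 155975.00 / 5330.00 = 29.26 in
y_c = 423790.00 / 5330.00 = 79.51 in

x_c = 29.26 in, y_c = 79.51 in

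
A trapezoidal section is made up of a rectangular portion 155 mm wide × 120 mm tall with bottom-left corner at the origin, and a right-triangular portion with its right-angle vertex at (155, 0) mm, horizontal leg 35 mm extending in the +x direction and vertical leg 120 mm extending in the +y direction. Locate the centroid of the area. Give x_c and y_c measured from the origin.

x_c = 86.55 mm, y_c = 57.97 mm

Part | A | x̄ᵢ | ȳᵢ | A·x̄ᵢ | A·ȳᵢ
rectangular portion | 18600.00 | 77.50 | 60.00 | 1441500.00 | 1116000.00
triangular portion | 2100.00 | 166.67 | 40.00 | 350000.00 | 84000.00
Σ | 20700.00 |  |  | 1791500.00 | 1200000.00
x_c = 1791500.00 / 20700.00 = 86.55 mm
y_c = 1200000.00 / 20700.00 = 57.97 mm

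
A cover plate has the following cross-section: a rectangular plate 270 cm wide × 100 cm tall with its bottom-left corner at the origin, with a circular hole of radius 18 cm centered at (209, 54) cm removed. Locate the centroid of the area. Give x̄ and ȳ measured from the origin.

x̄ = 132.10 cm, ȳ = 49.84 cm

plate: A = 270 × 100 = 27000.00, centroid at (135.00, 50.00).
hole: A = −π·18² = -1017.88, centroid at (209.00, 54.00).
ΣA = 25982.12 cm², ΣAx̄ = 3432263.91 cm³, ΣAȳ = 1295034.69 cm³.
x̄ = 3432263.91/25982.12 = 132.10 cm; ȳ = 1295034.69/25982.12 = 49.84 cm.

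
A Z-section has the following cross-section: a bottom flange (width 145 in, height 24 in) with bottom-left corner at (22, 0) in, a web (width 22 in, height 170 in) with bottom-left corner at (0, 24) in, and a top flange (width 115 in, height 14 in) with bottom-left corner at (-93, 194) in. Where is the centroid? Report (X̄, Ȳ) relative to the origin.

X̄ = 35.43 in, Ȳ = 87.55 in

bottom flange: A = 145 × 24 = 3480.00, centroid at (94.50, 12.00).
web: A = 22 × 170 = 3740.00, centroid at (11.00, 109.00).
top flange: A = 115 × 14 = 1610.00, centroid at (-35.50, 201.00).
ΣA = 8830.00 in², ΣAX̄ = 312845.00 in³, ΣAȲ = 773030.00 in³.
X̄ = 312845.00/8830.00 = 35.43 in; Ȳ = 773030.00/8830.00 = 87.55 in.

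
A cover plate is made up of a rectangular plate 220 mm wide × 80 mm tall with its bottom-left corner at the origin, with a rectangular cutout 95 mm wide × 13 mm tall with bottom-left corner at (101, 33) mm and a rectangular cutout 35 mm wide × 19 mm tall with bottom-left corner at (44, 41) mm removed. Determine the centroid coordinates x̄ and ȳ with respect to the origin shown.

x̄ = 109.03 mm, ȳ = 39.59 mm

plate: A = 220 × 80 = 17600.00, centroid at (110.00, 40.00).
hole 1: A = −(95 × 13) = -1235.00, centroid at (148.50, 39.50).
hole 2: A = −(35 × 19) = -665.00, centroid at (61.50, 50.50).
ΣA = 15700.00 mm²
ΣAx̄ = (17600.00)(110.00) + (-1235.00)(148.50) + (-665.00)(61.50) = 1711705.00 mm³
ΣAȳ = (17600.00)(40.00) + (-1235.00)(39.50) + (-665.00)(50.50) = 621635.00 mm³
x̄ = 1711705.00 / 15700.00 = 109.03 mm
ȳ = 621635.00 / 15700.00 = 39.59 mm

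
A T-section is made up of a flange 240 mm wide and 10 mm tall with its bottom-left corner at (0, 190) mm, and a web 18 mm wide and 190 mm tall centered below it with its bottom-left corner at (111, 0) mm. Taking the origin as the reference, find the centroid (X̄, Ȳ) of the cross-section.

web: A = 18 × 190 = 3420.00, centroid at (120.00, 95.00).
flange: A = 240 × 10 = 2400.00, centroid at (120.00, 195.00).
ΣA = 5820.00 mm², ΣAX̄ = 698400.00 mm³, ΣAȲ = 792900.00 mm³.
X̄ = 698400.00/5820.00 = 120.00 mm; Ȳ = 792900.00/5820.00 = 136.24 mm.

X̄ = 120.00 mm, Ȳ = 136.24 mm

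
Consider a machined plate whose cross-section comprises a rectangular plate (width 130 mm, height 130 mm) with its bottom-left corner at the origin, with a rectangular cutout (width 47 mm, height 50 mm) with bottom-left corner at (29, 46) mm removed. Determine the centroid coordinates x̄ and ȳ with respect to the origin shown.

x̄ = 67.02 mm, ȳ = 64.03 mm

plate: A = 130 × 130 = 16900.00, centroid at (65.00, 65.00).
hole: A = −(47 × 50) = -2350.00, centroid at (52.50, 71.00).
ΣA = 14550.00 mm², ΣAx̄ = 975125.00 mm³, ΣAȳ = 931650.00 mm³.
x̄ = 975125.00/14550.00 = 67.02 mm; ȳ = 931650.00/14550.00 = 64.03 mm.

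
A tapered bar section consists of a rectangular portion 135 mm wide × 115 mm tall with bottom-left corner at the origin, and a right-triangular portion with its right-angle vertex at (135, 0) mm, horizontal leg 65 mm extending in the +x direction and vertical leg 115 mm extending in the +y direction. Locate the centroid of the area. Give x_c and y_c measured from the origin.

Part | A | x̄ᵢ | ȳᵢ | A·x̄ᵢ | A·ȳᵢ
rectangular portion | 15525.00 | 67.50 | 57.50 | 1047937.50 | 892687.50
triangular portion | 3737.50 | 156.67 | 38.33 | 585541.67 | 143270.83
Σ | 19262.50 |  |  | 1633479.17 | 1035958.33
x_c = 1633479.17 / 19262.50 = 84.80 mm
y_c = 1035958.33 / 19262.50 = 53.78 mm

x_c = 84.80 mm, y_c = 53.78 mm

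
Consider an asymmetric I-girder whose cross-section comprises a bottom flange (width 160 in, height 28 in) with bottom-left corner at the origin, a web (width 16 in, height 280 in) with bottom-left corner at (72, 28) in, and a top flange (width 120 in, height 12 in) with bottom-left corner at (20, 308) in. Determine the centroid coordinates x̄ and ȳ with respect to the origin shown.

x̄ = 80.00 in, ȳ = 121.88 in

bottom flange: A = 160 × 28 = 4480.00, centroid at (80.00, 14.00).
web: A = 16 × 280 = 4480.00, centroid at (80.00, 168.00).
top flange: A = 120 × 12 = 1440.00, centroid at (80.00, 314.00).
ΣA = 10400.00 in²
ΣAx̄ = (4480.00)(80.00) + (4480.00)(80.00) + (1440.00)(80.00) = 832000.00 in³
ΣAȳ = (4480.00)(14.00) + (4480.00)(168.00) + (1440.00)(314.00) = 1267520.00 in³
x̄ = 832000.00 / 10400.00 = 80.00 in
ȳ = 1267520.00 / 10400.00 = 121.88 in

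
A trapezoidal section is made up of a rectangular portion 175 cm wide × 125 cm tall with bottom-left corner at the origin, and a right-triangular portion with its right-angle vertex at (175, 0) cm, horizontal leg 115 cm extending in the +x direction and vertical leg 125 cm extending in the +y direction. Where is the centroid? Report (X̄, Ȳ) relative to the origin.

X̄ = 118.62 cm, Ȳ = 57.35 cm

rectangular portion: A = 175 × 125 = 21875.00, centroid at (87.50, 62.50).
triangular portion: A = ½·115·125 = 7187.50, centroid at (213.33, 41.67).
ΣA = 29062.50 cm²
ΣAX̄ = (21875.00)(87.50) + (7187.50)(213.33) = 3447395.83 cm³
ΣAȲ = (21875.00)(62.50) + (7187.50)(41.67) = 1666666.67 cm³
X̄ = 3447395.83 / 29062.50 = 118.62 cm
Ȳ = 1666666.67 / 29062.50 = 57.35 cm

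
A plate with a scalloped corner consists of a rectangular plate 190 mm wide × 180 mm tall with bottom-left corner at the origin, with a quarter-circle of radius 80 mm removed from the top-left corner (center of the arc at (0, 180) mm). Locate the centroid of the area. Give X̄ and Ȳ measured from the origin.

plate: A = 190 × 180 = 34200.00, centroid at (95.00, 90.00).
removed quarter-circle: A = −¼π·80² = -5026.55, centroid at (33.95, 146.05).
ΣA = 29173.45 mm²
ΣAX̄ = (34200.00)(95.00) + (-5026.55)(33.95) = 3078333.33 mm³
ΣAȲ = (34200.00)(90.00) + (-5026.55)(146.05) = 2343887.98 mm³
X̄ = 3078333.33 / 29173.45 = 105.52 mm
Ȳ = 2343887.98 / 29173.45 = 80.34 mm

X̄ = 105.52 mm, Ȳ = 80.34 mm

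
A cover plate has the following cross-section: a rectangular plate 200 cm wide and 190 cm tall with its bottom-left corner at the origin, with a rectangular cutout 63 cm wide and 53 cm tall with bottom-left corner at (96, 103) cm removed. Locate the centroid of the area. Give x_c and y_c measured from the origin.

Part | A | x̄ᵢ | ȳᵢ | A·x̄ᵢ | A·ȳᵢ
plate | 38000.00 | 100.00 | 95.00 | 3800000.00 | 3610000.00
hole | -3339.00 | 127.50 | 129.50 | -425722.50 | -432400.50
Σ | 34661.00 |  |  | 3374277.50 | 3177599.50
x_c = 3374277.50 / 34661.00 = 97.35 cm
y_c = 3177599.50 / 34661.00 = 91.68 cm

x_c = 97.35 cm, y_c = 91.68 cm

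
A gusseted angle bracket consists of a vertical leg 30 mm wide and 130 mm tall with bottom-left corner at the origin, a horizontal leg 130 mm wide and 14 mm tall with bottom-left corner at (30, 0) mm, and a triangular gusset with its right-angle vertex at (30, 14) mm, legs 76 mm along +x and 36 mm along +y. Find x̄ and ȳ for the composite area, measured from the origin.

vertical leg: A = 30 × 130 = 3900.00, centroid at (15.00, 65.00).
horizontal leg: A = 130 × 14 = 1820.00, centroid at (95.00, 7.00).
gusset: A = ½·76·36 = 1368.00, centroid at (55.33, 26.00).
ΣA = 7088.00 mm², ΣAx̄ = 307096.00 mm³, ΣAȳ = 301808.00 mm³.
x̄ = 307096.00/7088.00 = 43.33 mm; ȳ = 301808.00/7088.00 = 42.58 mm.

x̄ = 43.33 mm, ȳ = 42.58 mm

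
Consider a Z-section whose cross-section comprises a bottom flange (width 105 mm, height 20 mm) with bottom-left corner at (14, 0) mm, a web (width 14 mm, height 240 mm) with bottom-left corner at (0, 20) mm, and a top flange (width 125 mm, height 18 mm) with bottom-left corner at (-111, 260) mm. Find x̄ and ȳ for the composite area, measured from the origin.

x̄ = 7.01 mm, ȳ = 142.24 mm

bottom flange: A = 105 × 20 = 2100.00, centroid at (66.50, 10.00).
web: A = 14 × 240 = 3360.00, centroid at (7.00, 140.00).
top flange: A = 125 × 18 = 2250.00, centroid at (-48.50, 269.00).
ΣA = 7710.00 mm², ΣAx̄ = 54045.00 mm³, ΣAȳ = 1096650.00 mm³.
x̄ = 54045.00/7710.00 = 7.01 mm; ȳ = 1096650.00/7710.00 = 142.24 mm.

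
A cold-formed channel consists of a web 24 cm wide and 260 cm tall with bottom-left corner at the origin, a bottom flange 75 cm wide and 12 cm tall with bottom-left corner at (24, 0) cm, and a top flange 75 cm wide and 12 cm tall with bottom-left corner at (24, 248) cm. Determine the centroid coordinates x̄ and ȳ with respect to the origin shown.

x̄ = 23.08 cm, ȳ = 130.00 cm

Part | A | x̄ᵢ | ȳᵢ | A·x̄ᵢ | A·ȳᵢ
web | 6240.00 | 12.00 | 130.00 | 74880.00 | 811200.00
bottom flange | 900.00 | 61.50 | 6.00 | 55350.00 | 5400.00
top flange | 900.00 | 61.50 | 254.00 | 55350.00 | 228600.00
Σ | 8040.00 |  |  | 185580.00 | 1045200.00
x̄ = 185580.00 / 8040.00 = 23.08 cm
ȳ = 1045200.00 / 8040.00 = 130.00 cm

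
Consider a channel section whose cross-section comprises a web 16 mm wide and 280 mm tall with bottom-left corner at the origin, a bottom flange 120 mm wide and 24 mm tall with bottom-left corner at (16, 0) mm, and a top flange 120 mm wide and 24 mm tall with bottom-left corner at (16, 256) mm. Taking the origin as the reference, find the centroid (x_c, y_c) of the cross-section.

web: A = 16 × 280 = 4480.00, centroid at (8.00, 140.00).
bottom flange: A = 120 × 24 = 2880.00, centroid at (76.00, 12.00).
top flange: A = 120 × 24 = 2880.00, centroid at (76.00, 268.00).
ΣA = 10240.00 mm²
ΣAx_c = (4480.00)(8.00) + (2880.00)(76.00) + (2880.00)(76.00) = 473600.00 mm³
ΣAy_c = (4480.00)(140.00) + (2880.00)(12.00) + (2880.00)(268.00) = 1433600.00 mm³
x_c = 473600.00 / 10240.00 = 46.25 mm
y_c = 1433600.00 / 10240.00 = 140.00 mm

x_c = 46.25 mm, y_c = 140.00 mm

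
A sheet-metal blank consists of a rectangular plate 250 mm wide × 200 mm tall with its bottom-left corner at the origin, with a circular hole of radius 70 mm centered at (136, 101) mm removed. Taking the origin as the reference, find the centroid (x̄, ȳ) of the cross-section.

x̄ = 120.11 mm, ȳ = 99.56 mm

plate: A = 250 × 200 = 50000.00, centroid at (125.00, 100.00).
hole: A = −π·70² = -15393.80, centroid at (136.00, 101.00).
ΣA = 34606.20 mm²
ΣAx̄ = (50000.00)(125.00) + (-15393.80)(136.00) = 4156442.66 mm³
ΣAȳ = (50000.00)(100.00) + (-15393.80)(101.00) = 3445225.80 mm³
x̄ = 4156442.66 / 34606.20 = 120.11 mm
ȳ = 3445225.80 / 34606.20 = 99.56 mm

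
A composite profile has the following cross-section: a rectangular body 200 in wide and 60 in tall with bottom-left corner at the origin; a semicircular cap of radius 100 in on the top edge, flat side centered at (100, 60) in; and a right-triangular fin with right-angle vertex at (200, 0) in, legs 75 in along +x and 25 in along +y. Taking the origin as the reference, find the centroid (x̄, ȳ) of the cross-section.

rectangular body: A = 200 × 60 = 12000.00, centroid at (100.00, 30.00).
semicircular top: A = ½π·100² = 15707.96, centroid at (100.00, 102.44).
triangular fin: A = ½·75·25 = 937.50, centroid at (225.00, 8.33).
ΣA = 28645.46 in², ΣAx̄ = 2981733.83 in³, ΣAȳ = 1976956.96 in³.
x̄ = 2981733.83/28645.46 = 104.09 in; ȳ = 1976956.96/28645.46 = 69.01 in.

x̄ = 104.09 in, ȳ = 69.01 in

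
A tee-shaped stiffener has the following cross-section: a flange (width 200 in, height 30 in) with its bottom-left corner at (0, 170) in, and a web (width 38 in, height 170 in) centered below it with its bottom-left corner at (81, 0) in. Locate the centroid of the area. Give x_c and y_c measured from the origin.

web: A = 38 × 170 = 6460.00, centroid at (100.00, 85.00).
flange: A = 200 × 30 = 6000.00, centroid at (100.00, 185.00).
ΣA = 12460.00 in², ΣAx_c = 1246000.00 in³, ΣAy_c = 1659100.00 in³.
x_c = 1246000.00/12460.00 = 100.00 in; y_c = 1659100.00/12460.00 = 133.15 in.

x_c = 100.00 in, y_c = 133.15 in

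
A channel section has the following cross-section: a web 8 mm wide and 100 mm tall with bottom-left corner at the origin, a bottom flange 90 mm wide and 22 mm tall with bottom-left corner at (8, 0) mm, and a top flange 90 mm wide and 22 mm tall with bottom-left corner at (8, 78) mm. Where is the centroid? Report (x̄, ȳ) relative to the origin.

x̄ = 44.76 mm, ȳ = 50.00 mm

web: A = 8 × 100 = 800.00, centroid at (4.00, 50.00).
bottom flange: A = 90 × 22 = 1980.00, centroid at (53.00, 11.00).
top flange: A = 90 × 22 = 1980.00, centroid at (53.00, 89.00).
ΣA = 4760.00 mm², ΣAx̄ = 213080.00 mm³, ΣAȳ = 238000.00 mm³.
x̄ = 213080.00/4760.00 = 44.76 mm; ȳ = 238000.00/4760.00 = 50.00 mm.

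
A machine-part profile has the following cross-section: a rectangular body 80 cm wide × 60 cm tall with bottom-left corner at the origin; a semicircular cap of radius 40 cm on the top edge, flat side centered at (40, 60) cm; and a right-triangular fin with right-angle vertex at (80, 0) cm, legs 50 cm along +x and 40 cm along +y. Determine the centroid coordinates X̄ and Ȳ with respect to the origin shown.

rectangular body: A = 80 × 60 = 4800.00, centroid at (40.00, 30.00).
semicircular top: A = ½π·40² = 2513.27, centroid at (40.00, 76.98).
triangular fin: A = ½·50·40 = 1000.00, centroid at (96.67, 13.33).
ΣA = 8313.27 cm²
ΣAX̄ = (4800.00)(40.00) + (2513.27)(40.00) + (1000.00)(96.67) = 389197.63 cm³
ΣAȲ = (4800.00)(30.00) + (2513.27)(76.98) + (1000.00)(13.33) = 350796.45 cm³
X̄ = 389197.63 / 8313.27 = 46.82 cm
Ȳ = 350796.45 / 8313.27 = 42.20 cm

X̄ = 46.82 cm, Ȳ = 42.20 cm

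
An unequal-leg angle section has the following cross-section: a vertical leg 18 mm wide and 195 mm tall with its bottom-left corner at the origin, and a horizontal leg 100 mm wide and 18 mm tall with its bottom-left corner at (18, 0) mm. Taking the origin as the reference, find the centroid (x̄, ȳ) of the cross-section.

Part | A | x̄ᵢ | ȳᵢ | A·x̄ᵢ | A·ȳᵢ
vertical leg | 3510.00 | 9.00 | 97.50 | 31590.00 | 342225.00
horizontal leg | 1800.00 | 68.00 | 9.00 | 122400.00 | 16200.00
Σ | 5310.00 |  |  | 153990.00 | 358425.00
x̄ = 153990.00 / 5310.00 = 29.00 mm
ȳ = 358425.00 / 5310.00 = 67.50 mm

x̄ = 29.00 mm, ȳ = 67.50 mm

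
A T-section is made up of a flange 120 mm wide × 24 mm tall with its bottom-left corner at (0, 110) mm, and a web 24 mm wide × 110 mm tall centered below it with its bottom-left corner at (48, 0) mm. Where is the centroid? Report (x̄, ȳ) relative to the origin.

web: A = 24 × 110 = 2640.00, centroid at (60.00, 55.00).
flange: A = 120 × 24 = 2880.00, centroid at (60.00, 122.00).
ΣA = 5520.00 mm², ΣAx̄ = 331200.00 mm³, ΣAȳ = 496560.00 mm³.
x̄ = 331200.00/5520.00 = 60.00 mm; ȳ = 496560.00/5520.00 = 89.96 mm.

x̄ = 60.00 mm, ȳ = 89.96 mm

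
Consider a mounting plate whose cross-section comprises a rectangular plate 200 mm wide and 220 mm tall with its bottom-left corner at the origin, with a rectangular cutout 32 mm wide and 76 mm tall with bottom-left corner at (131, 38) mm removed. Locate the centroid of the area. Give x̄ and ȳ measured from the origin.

x̄ = 97.25 mm, ȳ = 111.99 mm

plate: A = 200 × 220 = 44000.00, centroid at (100.00, 110.00).
hole: A = −(32 × 76) = -2432.00, centroid at (147.00, 76.00).
ΣA = 41568.00 mm², ΣAx̄ = 4042496.00 mm³, ΣAȳ = 4655168.00 mm³.
x̄ = 4042496.00/41568.00 = 97.25 mm; ȳ = 4655168.00/41568.00 = 111.99 mm.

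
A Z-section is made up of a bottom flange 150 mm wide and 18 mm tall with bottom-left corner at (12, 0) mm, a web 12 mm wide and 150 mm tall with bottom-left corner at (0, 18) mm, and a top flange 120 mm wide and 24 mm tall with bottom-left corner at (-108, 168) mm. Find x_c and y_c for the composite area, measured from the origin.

bottom flange: A = 150 × 18 = 2700.00, centroid at (87.00, 9.00).
web: A = 12 × 150 = 1800.00, centroid at (6.00, 93.00).
top flange: A = 120 × 24 = 2880.00, centroid at (-48.00, 180.00).
ΣA = 7380.00 mm², ΣAx_c = 107460.00 mm³, ΣAy_c = 710100.00 mm³.
x_c = 107460.00/7380.00 = 14.56 mm; y_c = 710100.00/7380.00 = 96.22 mm.

x_c = 14.56 mm, y_c = 96.22 mm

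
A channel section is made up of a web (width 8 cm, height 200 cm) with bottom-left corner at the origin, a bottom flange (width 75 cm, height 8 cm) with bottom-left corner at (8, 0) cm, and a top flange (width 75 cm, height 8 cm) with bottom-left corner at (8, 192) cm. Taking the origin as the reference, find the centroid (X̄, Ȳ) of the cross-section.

web: A = 8 × 200 = 1600.00, centroid at (4.00, 100.00).
bottom flange: A = 75 × 8 = 600.00, centroid at (45.50, 4.00).
top flange: A = 75 × 8 = 600.00, centroid at (45.50, 196.00).
ΣA = 2800.00 cm², ΣAX̄ = 61000.00 cm³, ΣAȲ = 280000.00 cm³.
X̄ = 61000.00/2800.00 = 21.79 cm; Ȳ = 280000.00/2800.00 = 100.00 cm.

X̄ = 21.79 cm, Ȳ = 100.00 cm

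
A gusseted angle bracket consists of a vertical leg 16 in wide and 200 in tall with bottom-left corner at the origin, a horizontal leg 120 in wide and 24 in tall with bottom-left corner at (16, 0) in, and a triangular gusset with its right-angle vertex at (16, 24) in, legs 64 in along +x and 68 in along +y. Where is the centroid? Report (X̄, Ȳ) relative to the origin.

vertical leg: A = 16 × 200 = 3200.00, centroid at (8.00, 100.00).
horizontal leg: A = 120 × 24 = 2880.00, centroid at (76.00, 12.00).
gusset: A = ½·64·68 = 2176.00, centroid at (37.33, 46.67).
ΣA = 8256.00 in², ΣAX̄ = 325717.33 in³, ΣAȲ = 456106.67 in³.
X̄ = 325717.33/8256.00 = 39.45 in; Ȳ = 456106.67/8256.00 = 55.25 in.

X̄ = 39.45 in, Ȳ = 55.25 in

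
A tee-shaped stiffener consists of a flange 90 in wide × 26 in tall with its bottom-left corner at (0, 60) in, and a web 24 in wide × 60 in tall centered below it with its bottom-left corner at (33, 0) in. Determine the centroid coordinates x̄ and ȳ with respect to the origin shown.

x̄ = 45.00 in, ȳ = 56.62 in

web: A = 24 × 60 = 1440.00, centroid at (45.00, 30.00).
flange: A = 90 × 26 = 2340.00, centroid at (45.00, 73.00).
ΣA = 3780.00 in²
ΣAx̄ = (1440.00)(45.00) + (2340.00)(45.00) = 170100.00 in³
ΣAȳ = (1440.00)(30.00) + (2340.00)(73.00) = 214020.00 in³
x̄ = 170100.00 / 3780.00 = 45.00 in
ȳ = 214020.00 / 3780.00 = 56.62 in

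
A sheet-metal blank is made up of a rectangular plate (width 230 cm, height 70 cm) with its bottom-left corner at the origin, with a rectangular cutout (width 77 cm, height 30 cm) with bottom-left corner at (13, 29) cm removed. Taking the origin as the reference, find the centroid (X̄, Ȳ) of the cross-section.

X̄ = 125.64 cm, Ȳ = 33.49 cm

plate: A = 230 × 70 = 16100.00, centroid at (115.00, 35.00).
hole: A = −(77 × 30) = -2310.00, centroid at (51.50, 44.00).
ΣA = 13790.00 cm², ΣAX̄ = 1732535.00 cm³, ΣAȲ = 461860.00 cm³.
X̄ = 1732535.00/13790.00 = 125.64 cm; Ȳ = 461860.00/13790.00 = 33.49 cm.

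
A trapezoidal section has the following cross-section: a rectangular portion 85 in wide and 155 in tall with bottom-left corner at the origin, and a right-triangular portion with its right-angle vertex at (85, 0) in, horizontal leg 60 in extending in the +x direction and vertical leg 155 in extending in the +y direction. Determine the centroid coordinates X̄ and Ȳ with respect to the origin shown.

rectangular portion: A = 85 × 155 = 13175.00, centroid at (42.50, 77.50).
triangular portion: A = ½·60·155 = 4650.00, centroid at (105.00, 51.67).
ΣA = 17825.00 in², ΣAX̄ = 1048187.50 in³, ΣAȲ = 1261312.50 in³.
X̄ = 1048187.50/17825.00 = 58.80 in; Ȳ = 1261312.50/17825.00 = 70.76 in.

X̄ = 58.80 in, Ȳ = 70.76 in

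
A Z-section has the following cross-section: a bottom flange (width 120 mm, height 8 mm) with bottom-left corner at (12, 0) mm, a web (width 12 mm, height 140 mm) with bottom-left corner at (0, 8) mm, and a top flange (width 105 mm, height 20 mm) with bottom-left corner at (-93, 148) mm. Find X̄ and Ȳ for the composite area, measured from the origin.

bottom flange: A = 120 × 8 = 960.00, centroid at (72.00, 4.00).
web: A = 12 × 140 = 1680.00, centroid at (6.00, 78.00).
top flange: A = 105 × 20 = 2100.00, centroid at (-40.50, 158.00).
ΣA = 4740.00 mm², ΣAX̄ = -5850.00 mm³, ΣAȲ = 466680.00 mm³.
X̄ = -5850.00/4740.00 = -1.23 mm; Ȳ = 466680.00/4740.00 = 98.46 mm.

X̄ = -1.23 mm, Ȳ = 98.46 mm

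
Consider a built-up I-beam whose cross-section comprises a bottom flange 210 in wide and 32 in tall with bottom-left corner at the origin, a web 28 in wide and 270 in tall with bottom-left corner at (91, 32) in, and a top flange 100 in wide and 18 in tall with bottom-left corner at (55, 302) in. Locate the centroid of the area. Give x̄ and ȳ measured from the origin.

x̄ = 105.00 in, ȳ = 120.01 in

Part | A | x̄ᵢ | ȳᵢ | A·x̄ᵢ | A·ȳᵢ
bottom flange | 6720.00 | 105.00 | 16.00 | 705600.00 | 107520.00
web | 7560.00 | 105.00 | 167.00 | 793800.00 | 1262520.00
top flange | 1800.00 | 105.00 | 311.00 | 189000.00 | 559800.00
Σ | 16080.00 |  |  | 1688400.00 | 1929840.00
x̄ = 1688400.00 / 16080.00 = 105.00 in
ȳ = 1929840.00 / 16080.00 = 120.01 in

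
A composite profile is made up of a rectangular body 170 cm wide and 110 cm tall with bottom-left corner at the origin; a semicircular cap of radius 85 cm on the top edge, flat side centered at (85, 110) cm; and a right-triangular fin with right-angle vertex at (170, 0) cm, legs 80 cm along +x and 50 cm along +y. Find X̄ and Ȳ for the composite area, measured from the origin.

X̄ = 91.97 cm, Ȳ = 84.86 cm

rectangular body: A = 170 × 110 = 18700.00, centroid at (85.00, 55.00).
semicircular top: A = ½π·85² = 11349.00, centroid at (85.00, 146.08).
triangular fin: A = ½·80·50 = 2000.00, centroid at (196.67, 16.67).
ΣA = 32049.00 cm²
ΣAX̄ = (18700.00)(85.00) + (11349.00)(85.00) + (2000.00)(196.67) = 2947498.63 cm³
ΣAȲ = (18700.00)(55.00) + (11349.00)(146.08) + (2000.00)(16.67) = 2719640.38 cm³
X̄ = 2947498.63 / 32049.00 = 91.97 cm
Ȳ = 2719640.38 / 32049.00 = 84.86 cm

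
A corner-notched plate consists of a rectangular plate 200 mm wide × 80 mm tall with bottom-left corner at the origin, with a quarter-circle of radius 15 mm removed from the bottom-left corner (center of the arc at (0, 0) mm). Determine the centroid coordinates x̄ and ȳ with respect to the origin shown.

x̄ = 101.05 mm, ȳ = 40.38 mm

plate: A = 200 × 80 = 16000.00, centroid at (100.00, 40.00).
removed quarter-circle: A = −¼π·15² = -176.71, centroid at (6.37, 6.37).
ΣA = 15823.29 mm²
ΣAx̄ = (16000.00)(100.00) + (-176.71)(6.37) = 1598875.00 mm³
ΣAȳ = (16000.00)(40.00) + (-176.71)(6.37) = 638875.00 mm³
x̄ = 1598875.00 / 15823.29 = 101.05 mm
ȳ = 638875.00 / 15823.29 = 40.38 mm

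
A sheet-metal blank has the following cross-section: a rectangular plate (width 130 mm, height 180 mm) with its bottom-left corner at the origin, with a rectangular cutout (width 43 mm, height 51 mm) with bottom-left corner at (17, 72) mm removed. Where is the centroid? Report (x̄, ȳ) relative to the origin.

x̄ = 67.74 mm, ȳ = 89.22 mm

plate: A = 130 × 180 = 23400.00, centroid at (65.00, 90.00).
hole: A = −(43 × 51) = -2193.00, centroid at (38.50, 97.50).
ΣA = 21207.00 mm², ΣAx̄ = 1436569.50 mm³, ΣAȳ = 1892182.50 mm³.
x̄ = 1436569.50/21207.00 = 67.74 mm; ȳ = 1892182.50/21207.00 = 89.22 mm.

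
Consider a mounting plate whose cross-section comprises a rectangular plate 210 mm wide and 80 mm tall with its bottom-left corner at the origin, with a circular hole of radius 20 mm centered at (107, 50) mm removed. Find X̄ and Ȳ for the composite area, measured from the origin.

X̄ = 104.84 mm, Ȳ = 39.19 mm

plate: A = 210 × 80 = 16800.00, centroid at (105.00, 40.00).
hole: A = −π·20² = -1256.64, centroid at (107.00, 50.00).
ΣA = 15543.36 mm², ΣAX̄ = 1629539.83 mm³, ΣAȲ = 609168.15 mm³.
X̄ = 1629539.83/15543.36 = 104.84 mm; Ȳ = 609168.15/15543.36 = 39.19 mm.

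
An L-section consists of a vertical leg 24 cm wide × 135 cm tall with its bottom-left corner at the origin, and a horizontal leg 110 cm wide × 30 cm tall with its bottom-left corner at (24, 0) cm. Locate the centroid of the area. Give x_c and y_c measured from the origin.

x_c = 45.81 cm, y_c = 41.01 cm

vertical leg: A = 24 × 135 = 3240.00, centroid at (12.00, 67.50).
horizontal leg: A = 110 × 30 = 3300.00, centroid at (79.00, 15.00).
ΣA = 6540.00 cm²
ΣAx_c = (3240.00)(12.00) + (3300.00)(79.00) = 299580.00 cm³
ΣAy_c = (3240.00)(67.50) + (3300.00)(15.00) = 268200.00 cm³
x_c = 299580.00 / 6540.00 = 45.81 cm
y_c = 268200.00 / 6540.00 = 41.01 cm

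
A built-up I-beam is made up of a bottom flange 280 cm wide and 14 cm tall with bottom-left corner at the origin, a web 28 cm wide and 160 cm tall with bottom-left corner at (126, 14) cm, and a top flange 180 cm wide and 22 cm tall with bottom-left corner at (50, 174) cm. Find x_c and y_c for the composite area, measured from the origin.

bottom flange: A = 280 × 14 = 3920.00, centroid at (140.00, 7.00).
web: A = 28 × 160 = 4480.00, centroid at (140.00, 94.00).
top flange: A = 180 × 22 = 3960.00, centroid at (140.00, 185.00).
ΣA = 12360.00 cm²
ΣAx_c = (3920.00)(140.00) + (4480.00)(140.00) + (3960.00)(140.00) = 1730400.00 cm³
ΣAy_c = (3920.00)(7.00) + (4480.00)(94.00) + (3960.00)(185.00) = 1181160.00 cm³
x_c = 1730400.00 / 12360.00 = 140.00 cm
y_c = 1181160.00 / 12360.00 = 95.56 cm

x_c = 140.00 cm, y_c = 95.56 cm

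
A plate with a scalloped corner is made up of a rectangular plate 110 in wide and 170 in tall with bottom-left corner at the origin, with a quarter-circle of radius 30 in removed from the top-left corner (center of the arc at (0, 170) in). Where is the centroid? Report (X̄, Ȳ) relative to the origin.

X̄ = 56.66 in, Ȳ = 82.16 in

plate: A = 110 × 170 = 18700.00, centroid at (55.00, 85.00).
removed quarter-circle: A = −¼π·30² = -706.86, centroid at (12.73, 157.27).
ΣA = 17993.14 in², ΣAX̄ = 1019500.00 in³, ΣAȲ = 1478334.08 in³.
X̄ = 1019500.00/17993.14 = 56.66 in; Ȳ = 1478334.08/17993.14 = 82.16 in.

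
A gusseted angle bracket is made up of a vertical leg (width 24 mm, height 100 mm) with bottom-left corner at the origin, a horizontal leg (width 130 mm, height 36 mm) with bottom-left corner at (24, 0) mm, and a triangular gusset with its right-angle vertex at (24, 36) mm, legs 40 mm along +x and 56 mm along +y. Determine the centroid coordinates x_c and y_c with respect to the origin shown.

x_c = 59.41 mm, y_c = 32.37 mm

vertical leg: A = 24 × 100 = 2400.00, centroid at (12.00, 50.00).
horizontal leg: A = 130 × 36 = 4680.00, centroid at (89.00, 18.00).
gusset: A = ½·40·56 = 1120.00, centroid at (37.33, 54.67).
ΣA = 8200.00 mm²
ΣAx_c = (2400.00)(12.00) + (4680.00)(89.00) + (1120.00)(37.33) = 487133.33 mm³
ΣAy_c = (2400.00)(50.00) + (4680.00)(18.00) + (1120.00)(54.67) = 265466.67 mm³
x_c = 487133.33 / 8200.00 = 59.41 mm
y_c = 265466.67 / 8200.00 = 32.37 mm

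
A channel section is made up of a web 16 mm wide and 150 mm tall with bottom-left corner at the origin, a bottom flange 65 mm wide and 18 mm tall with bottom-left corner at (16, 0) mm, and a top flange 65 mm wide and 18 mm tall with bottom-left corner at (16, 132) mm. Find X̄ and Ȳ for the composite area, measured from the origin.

web: A = 16 × 150 = 2400.00, centroid at (8.00, 75.00).
bottom flange: A = 65 × 18 = 1170.00, centroid at (48.50, 9.00).
top flange: A = 65 × 18 = 1170.00, centroid at (48.50, 141.00).
ΣA = 4740.00 mm²
ΣAX̄ = (2400.00)(8.00) + (1170.00)(48.50) + (1170.00)(48.50) = 132690.00 mm³
ΣAȲ = (2400.00)(75.00) + (1170.00)(9.00) + (1170.00)(141.00) = 355500.00 mm³
X̄ = 132690.00 / 4740.00 = 27.99 mm
Ȳ = 355500.00 / 4740.00 = 75.00 mm

X̄ = 27.99 mm, Ȳ = 75.00 mm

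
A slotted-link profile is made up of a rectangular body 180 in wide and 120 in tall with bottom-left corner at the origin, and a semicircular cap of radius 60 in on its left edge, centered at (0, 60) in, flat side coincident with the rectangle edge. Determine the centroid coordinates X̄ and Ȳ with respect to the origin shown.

rectangular body: A = 180 × 120 = 21600.00, centroid at (90.00, 60.00).
semicircular end: A = ½π·60² = 5654.87, centroid at (-25.46, 60.00).
ΣA = 27254.87 in², ΣAX̄ = 1800000.00 in³, ΣAȲ = 1635292.01 in³.
X̄ = 1800000.00/27254.87 = 66.04 in; Ȳ = 1635292.01/27254.87 = 60.00 in.

X̄ = 66.04 in, Ȳ = 60.00 in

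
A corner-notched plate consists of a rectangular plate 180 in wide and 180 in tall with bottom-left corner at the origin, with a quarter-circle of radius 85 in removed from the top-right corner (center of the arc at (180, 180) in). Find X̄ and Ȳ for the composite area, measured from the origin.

X̄ = 78.55 in, Ȳ = 78.55 in

plate: A = 180 × 180 = 32400.00, centroid at (90.00, 90.00).
removed quarter-circle: A = −¼π·85² = -5674.50, centroid at (143.92, 143.92).
ΣA = 26725.50 in²
ΣAX̄ = (32400.00)(90.00) + (-5674.50)(143.92) = 2099298.02 in³
ΣAȲ = (32400.00)(90.00) + (-5674.50)(143.92) = 2099298.02 in³
X̄ = 2099298.02 / 26725.50 = 78.55 in
Ȳ = 2099298.02 / 26725.50 = 78.55 in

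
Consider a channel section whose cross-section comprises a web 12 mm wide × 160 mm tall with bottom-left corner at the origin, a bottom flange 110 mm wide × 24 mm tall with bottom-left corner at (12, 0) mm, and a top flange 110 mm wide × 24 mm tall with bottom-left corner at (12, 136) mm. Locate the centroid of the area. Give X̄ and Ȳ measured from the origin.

web: A = 12 × 160 = 1920.00, centroid at (6.00, 80.00).
bottom flange: A = 110 × 24 = 2640.00, centroid at (67.00, 12.00).
top flange: A = 110 × 24 = 2640.00, centroid at (67.00, 148.00).
ΣA = 7200.00 mm²
ΣAX̄ = (1920.00)(6.00) + (2640.00)(67.00) + (2640.00)(67.00) = 365280.00 mm³
ΣAȲ = (1920.00)(80.00) + (2640.00)(12.00) + (2640.00)(148.00) = 576000.00 mm³
X̄ = 365280.00 / 7200.00 = 50.73 mm
Ȳ = 576000.00 / 7200.00 = 80.00 mm

X̄ = 50.73 mm, Ȳ = 80.00 mm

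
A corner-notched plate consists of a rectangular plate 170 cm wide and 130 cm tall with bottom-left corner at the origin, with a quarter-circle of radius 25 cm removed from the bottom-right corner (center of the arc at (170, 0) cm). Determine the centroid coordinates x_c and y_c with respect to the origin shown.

x_c = 83.31 cm, y_c = 66.24 cm

Part | A | x̄ᵢ | ȳᵢ | A·x̄ᵢ | A·ȳᵢ
plate | 22100.00 | 85.00 | 65.00 | 1878500.00 | 1436500.00
removed quarter-circle | -490.87 | 159.39 | 10.61 | -78240.22 | -5208.33
Σ | 21609.13 |  |  | 1800259.78 | 1431291.67
x_c = 1800259.78 / 21609.13 = 83.31 cm
y_c = 1431291.67 / 21609.13 = 66.24 cm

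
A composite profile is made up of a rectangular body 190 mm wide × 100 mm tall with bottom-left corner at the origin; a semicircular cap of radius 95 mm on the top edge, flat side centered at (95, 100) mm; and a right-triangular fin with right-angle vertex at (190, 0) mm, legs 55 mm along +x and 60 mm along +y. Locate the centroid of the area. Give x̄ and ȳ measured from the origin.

x̄ = 100.37 mm, ȳ = 85.34 mm

rectangular body: A = 190 × 100 = 19000.00, centroid at (95.00, 50.00).
semicircular top: A = ½π·95² = 14176.44, centroid at (95.00, 140.32).
triangular fin: A = ½·55·60 = 1650.00, centroid at (208.33, 20.00).
ΣA = 34826.44 mm²
ΣAx̄ = (19000.00)(95.00) + (14176.44)(95.00) + (1650.00)(208.33) = 3495511.50 mm³
ΣAȳ = (19000.00)(50.00) + (14176.44)(140.32) + (1650.00)(20.00) = 2972227.02 mm³
x̄ = 3495511.50 / 34826.44 = 100.37 mm
ȳ = 2972227.02 / 34826.44 = 85.34 mm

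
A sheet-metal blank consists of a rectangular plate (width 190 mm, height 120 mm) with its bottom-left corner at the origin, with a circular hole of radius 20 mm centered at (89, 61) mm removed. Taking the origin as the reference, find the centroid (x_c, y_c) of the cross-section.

x_c = 95.35 mm, y_c = 59.94 mm

plate: A = 190 × 120 = 22800.00, centroid at (95.00, 60.00).
hole: A = −π·20² = -1256.64, centroid at (89.00, 61.00).
ΣA = 21543.36 mm²
ΣAx_c = (22800.00)(95.00) + (-1256.64)(89.00) = 2054159.30 mm³
ΣAy_c = (22800.00)(60.00) + (-1256.64)(61.00) = 1291345.14 mm³
x_c = 2054159.30 / 21543.36 = 95.35 mm
y_c = 1291345.14 / 21543.36 = 59.94 mm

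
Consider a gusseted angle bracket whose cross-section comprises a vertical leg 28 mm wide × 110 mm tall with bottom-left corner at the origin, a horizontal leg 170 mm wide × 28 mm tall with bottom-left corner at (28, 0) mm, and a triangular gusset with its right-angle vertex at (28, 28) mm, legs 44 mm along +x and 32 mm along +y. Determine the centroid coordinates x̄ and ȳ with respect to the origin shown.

vertical leg: A = 28 × 110 = 3080.00, centroid at (14.00, 55.00).
horizontal leg: A = 170 × 28 = 4760.00, centroid at (113.00, 14.00).
gusset: A = ½·44·32 = 704.00, centroid at (42.67, 38.67).
ΣA = 8544.00 mm², ΣAx̄ = 611037.33 mm³, ΣAȳ = 263261.33 mm³.
x̄ = 611037.33/8544.00 = 71.52 mm; ȳ = 263261.33/8544.00 = 30.81 mm.

x̄ = 71.52 mm, ȳ = 30.81 mm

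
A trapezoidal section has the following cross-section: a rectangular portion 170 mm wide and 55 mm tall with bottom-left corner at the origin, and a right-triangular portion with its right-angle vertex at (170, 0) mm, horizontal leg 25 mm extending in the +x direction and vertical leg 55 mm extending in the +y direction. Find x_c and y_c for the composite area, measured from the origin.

rectangular portion: A = 170 × 55 = 9350.00, centroid at (85.00, 27.50).
triangular portion: A = ½·25·55 = 687.50, centroid at (178.33, 18.33).
ΣA = 10037.50 mm², ΣAx_c = 917354.17 mm³, ΣAy_c = 269729.17 mm³.
x_c = 917354.17/10037.50 = 91.39 mm; y_c = 269729.17/10037.50 = 26.87 mm.

x_c = 91.39 mm, y_c = 26.87 mm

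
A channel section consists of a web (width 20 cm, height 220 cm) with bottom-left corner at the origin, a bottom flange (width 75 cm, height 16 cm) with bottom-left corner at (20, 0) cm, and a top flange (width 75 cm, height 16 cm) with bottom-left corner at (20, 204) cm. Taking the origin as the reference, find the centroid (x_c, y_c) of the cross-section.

x_c = 26.76 cm, y_c = 110.00 cm

web: A = 20 × 220 = 4400.00, centroid at (10.00, 110.00).
bottom flange: A = 75 × 16 = 1200.00, centroid at (57.50, 8.00).
top flange: A = 75 × 16 = 1200.00, centroid at (57.50, 212.00).
ΣA = 6800.00 cm², ΣAx_c = 182000.00 cm³, ΣAy_c = 748000.00 cm³.
x_c = 182000.00/6800.00 = 26.76 cm; y_c = 748000.00/6800.00 = 110.00 cm.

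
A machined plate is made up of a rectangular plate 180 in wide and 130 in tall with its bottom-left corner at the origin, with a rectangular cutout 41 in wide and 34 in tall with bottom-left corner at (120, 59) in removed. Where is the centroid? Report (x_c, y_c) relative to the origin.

x_c = 86.80 in, y_c = 64.30 in

plate: A = 180 × 130 = 23400.00, centroid at (90.00, 65.00).
hole: A = −(41 × 34) = -1394.00, centroid at (140.50, 76.00).
ΣA = 22006.00 in², ΣAx_c = 1910143.00 in³, ΣAy_c = 1415056.00 in³.
x_c = 1910143.00/22006.00 = 86.80 in; y_c = 1415056.00/22006.00 = 64.30 in.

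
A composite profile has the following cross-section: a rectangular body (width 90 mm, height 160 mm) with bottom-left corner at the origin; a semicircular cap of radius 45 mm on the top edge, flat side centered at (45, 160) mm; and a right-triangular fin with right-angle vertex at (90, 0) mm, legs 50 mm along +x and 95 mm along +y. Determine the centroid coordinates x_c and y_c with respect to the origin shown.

x_c = 52.34 mm, y_c = 90.04 mm

rectangular body: A = 90 × 160 = 14400.00, centroid at (45.00, 80.00).
semicircular top: A = ½π·45² = 3180.86, centroid at (45.00, 179.10).
triangular fin: A = ½·50·95 = 2375.00, centroid at (106.67, 31.67).
ΣA = 19955.86 mm², ΣAx_c = 1044472.15 mm³, ΣAy_c = 1796896.34 mm³.
x_c = 1044472.15/19955.86 = 52.34 mm; y_c = 1796896.34/19955.86 = 90.04 mm.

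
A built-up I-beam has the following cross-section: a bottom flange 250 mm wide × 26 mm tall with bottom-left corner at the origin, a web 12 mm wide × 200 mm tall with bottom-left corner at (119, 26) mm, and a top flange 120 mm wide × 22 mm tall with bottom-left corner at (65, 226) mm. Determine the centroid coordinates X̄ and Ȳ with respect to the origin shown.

X̄ = 125.00 mm, Ȳ = 87.75 mm

bottom flange: A = 250 × 26 = 6500.00, centroid at (125.00, 13.00).
web: A = 12 × 200 = 2400.00, centroid at (125.00, 126.00).
top flange: A = 120 × 22 = 2640.00, centroid at (125.00, 237.00).
ΣA = 11540.00 mm²
ΣAX̄ = (6500.00)(125.00) + (2400.00)(125.00) + (2640.00)(125.00) = 1442500.00 mm³
ΣAȲ = (6500.00)(13.00) + (2400.00)(126.00) + (2640.00)(237.00) = 1012580.00 mm³
X̄ = 1442500.00 / 11540.00 = 125.00 mm
Ȳ = 1012580.00 / 11540.00 = 87.75 mm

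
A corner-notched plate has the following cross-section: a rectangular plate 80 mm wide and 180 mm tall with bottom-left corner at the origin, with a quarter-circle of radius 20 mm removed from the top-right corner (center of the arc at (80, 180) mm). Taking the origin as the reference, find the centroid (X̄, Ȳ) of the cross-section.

Part | A | x̄ᵢ | ȳᵢ | A·x̄ᵢ | A·ȳᵢ
plate | 14400.00 | 40.00 | 90.00 | 576000.00 | 1296000.00
removed quarter-circle | -314.16 | 71.51 | 171.51 | -22466.07 | -53882.00
Σ | 14085.84 |  |  | 553533.93 | 1242118.00
X̄ = 553533.93 / 14085.84 = 39.30 mm
Ȳ = 1242118.00 / 14085.84 = 88.18 mm

X̄ = 39.30 mm, Ȳ = 88.18 mm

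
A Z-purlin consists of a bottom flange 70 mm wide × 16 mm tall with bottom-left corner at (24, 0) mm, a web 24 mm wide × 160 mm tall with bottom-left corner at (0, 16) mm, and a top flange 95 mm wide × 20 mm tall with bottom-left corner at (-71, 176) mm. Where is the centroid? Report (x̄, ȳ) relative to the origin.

bottom flange: A = 70 × 16 = 1120.00, centroid at (59.00, 8.00).
web: A = 24 × 160 = 3840.00, centroid at (12.00, 96.00).
top flange: A = 95 × 20 = 1900.00, centroid at (-23.50, 186.00).
ΣA = 6860.00 mm², ΣAx̄ = 67510.00 mm³, ΣAȳ = 731000.00 mm³.
x̄ = 67510.00/6860.00 = 9.84 mm; ȳ = 731000.00/6860.00 = 106.56 mm.

x̄ = 9.84 mm, ȳ = 106.56 mm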